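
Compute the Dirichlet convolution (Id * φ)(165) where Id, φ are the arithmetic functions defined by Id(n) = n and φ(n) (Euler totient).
(Id * φ)(165) = 945

Divisors of 165: [1, 3, 5, 11, 15, 33, 55, 165]. For each d | 165:
  d = 1: Id(1) · φ(165/1) = 1 · 80 = 80
  d = 3: Id(3) · φ(165/3) = 3 · 40 = 120
  d = 5: Id(5) · φ(165/5) = 5 · 20 = 100
  d = 11: Id(11) · φ(165/11) = 11 · 8 = 88
  d = 15: Id(15) · φ(165/15) = 15 · 10 = 150
  d = 33: Id(33) · φ(165/33) = 33 · 4 = 132
  d = 55: Id(55) · φ(165/55) = 55 · 2 = 110
  d = 165: Id(165) · φ(165/165) = 165 · 1 = 165
Summing: (Id * φ)(165) = 80 + 120 + 100 + 88 + 150 + 132 + 110 + 165 = 945.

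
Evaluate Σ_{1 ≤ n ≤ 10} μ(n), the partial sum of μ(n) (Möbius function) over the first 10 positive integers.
Σ_{n ≤ 10} μ(n) = -1

Compute μ(n) for each 1 ≤ n ≤ 10: μ(1) = 1, μ(2) = -1, μ(3) = -1, μ(4) = 0, μ(5) = -1, μ(6) = 1, μ(7) = -1, μ(8) = 0, μ(9) = 0, μ(10) = 1. Summing all 10 values: -1. (Mertens function M(x) = Σ_{n ≤ x} μ(n); on average M(x) should be small (PNT ⟺ M(x) = o(x)).)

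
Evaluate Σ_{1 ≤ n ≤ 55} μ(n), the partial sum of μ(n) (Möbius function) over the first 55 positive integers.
Σ_{n ≤ 55} μ(n) = -2

Compute μ(n) for each 1 ≤ n ≤ 55: μ(1) = 1, μ(2) = -1, μ(3) = -1, μ(4) = 0, μ(5) = -1, μ(6) = 1, μ(7) = -1, μ(8) = 0, μ(9) = 0, μ(10) = 1, μ(11) = -1, μ(12) = 0, μ(13) = -1, μ(14) = 1, μ(15) = 1, μ(16) = 0, μ(17) = -1, μ(18) = 0, μ(19) = -1, μ(20) = 0, μ(21) = 1, μ(22) = 1, μ(23) = -1, μ(24) = 0, μ(25) = 0, μ(26) = 1, μ(27) = 0, μ(28) = 0, μ(29) = -1, μ(30) = -1, μ(31) = -1, μ(32) = 0, μ(33) = 1, μ(34) = 1, μ(35) = 1, μ(36) = 0, μ(37) = -1, μ(38) = 1, μ(39) = 1, μ(40) = 0, μ(41) = -1, μ(42) = -1, μ(43) = -1, μ(44) = 0, μ(45) = 0, μ(46) = 1, μ(47) = -1, μ(48) = 0, μ(49) = 0, μ(50) = 0, μ(51) = 1, μ(52) = 0, μ(53) = -1, μ(54) = 0, μ(55) = 1. Summing all 55 values: -2. (Mertens function M(x) = Σ_{n ≤ x} μ(n); on average M(x) should be small (PNT ⟺ M(x) = o(x)).)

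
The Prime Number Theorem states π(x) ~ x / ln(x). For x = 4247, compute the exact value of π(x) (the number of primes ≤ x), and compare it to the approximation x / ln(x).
π(4247) = 582;  x/ln(x) ≈ 508.38;  relative error ≈ 12.65%.

Directly count primes up to 4247: π(4247) = 582. The PNT approximation gives 4247/ln(4247) ≈ 4247/8.35397 ≈ 508.38. Relative error (π(x) − x/ln(x)) / π(x) ≈ 12.65%; the approximation is known to undercount slightly (Li(x) is a better estimate).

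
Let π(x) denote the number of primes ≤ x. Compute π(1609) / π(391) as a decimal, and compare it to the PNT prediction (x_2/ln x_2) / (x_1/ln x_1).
π(1609)/π(391) = 254/77 ≈ 3.2987;  PNT prediction ≈ 3.3266.

π(391) = 77 and π(1609) = 254, so π(1609)/π(391) ≈ 3.2987. The PNT-predicted ratio is (1609/ln(1609)) / (391/ln(391)) ≈ 3.3266. The two agree to within a few percent, as expected.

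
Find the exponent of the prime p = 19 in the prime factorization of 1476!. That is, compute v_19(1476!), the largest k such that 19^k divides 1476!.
v_19(1476!) = 81

Legendre's formula: v_p(n!) = Σ_{k ≥ 1} ⌊n / p^k⌋. For p = 19, n = 1476, the terms are:
  ⌊1476/19^1⌋ = ⌊1476/19⌋ = 77
  ⌊1476/19^2⌋ = ⌊1476/361⌋ = 4
(the next term ⌊1476/19^3⌋ = 0, terminating the sum). Summing: v_19(1476!) = 77 + 4 = 81.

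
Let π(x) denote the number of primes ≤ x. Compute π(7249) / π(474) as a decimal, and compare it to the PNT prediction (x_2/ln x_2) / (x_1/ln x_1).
π(7249)/π(474) = 927/91 ≈ 10.1868;  PNT prediction ≈ 10.6006.

π(474) = 91 and π(7249) = 927, so π(7249)/π(474) ≈ 10.1868. The PNT-predicted ratio is (7249/ln(7249)) / (474/ln(474)) ≈ 10.6006. The two agree to within a few percent, as expected.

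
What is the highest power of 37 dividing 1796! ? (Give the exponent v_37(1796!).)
v_37(1796!) = 49

Legendre's formula: v_p(n!) = Σ_{k ≥ 1} ⌊n / p^k⌋. For p = 37, n = 1796, the terms are:
  ⌊1796/37^1⌋ = ⌊1796/37⌋ = 48
  ⌊1796/37^2⌋ = ⌊1796/1369⌋ = 1
(the next term ⌊1796/37^3⌋ = 0, terminating the sum). Summing: v_37(1796!) = 48 + 1 = 49.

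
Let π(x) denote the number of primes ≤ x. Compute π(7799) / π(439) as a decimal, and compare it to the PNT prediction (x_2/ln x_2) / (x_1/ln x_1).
π(7799)/π(439) = 987/85 ≈ 11.6118;  PNT prediction ≈ 12.0616.

π(439) = 85 and π(7799) = 987, so π(7799)/π(439) ≈ 11.6118. The PNT-predicted ratio is (7799/ln(7799)) / (439/ln(439)) ≈ 12.0616. The two agree to within a few percent, as expected.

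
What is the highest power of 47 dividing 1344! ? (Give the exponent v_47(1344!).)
v_47(1344!) = 28

Legendre's formula: v_p(n!) = Σ_{k ≥ 1} ⌊n / p^k⌋. For p = 47, n = 1344, the terms are:
  ⌊1344/47^1⌋ = ⌊1344/47⌋ = 28
(the next term ⌊1344/47^2⌋ = 0, terminating the sum). Summing: v_47(1344!) = 28 = 28.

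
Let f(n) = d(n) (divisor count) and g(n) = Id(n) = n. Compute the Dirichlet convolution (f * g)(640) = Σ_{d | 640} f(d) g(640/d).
(d * Id)(640) = 3514

Divisors of 640: [1, 2, 4, 5, 8, 10, 16, 20, 32, 40, 64, 80, 128, 160, 320, 640]. For each d | 640:
  d = 1: d(1) · Id(640/1) = 1 · 640 = 640
  d = 2: d(2) · Id(640/2) = 2 · 320 = 640
  d = 4: d(4) · Id(640/4) = 3 · 160 = 480
  d = 5: d(5) · Id(640/5) = 2 · 128 = 256
  d = 8: d(8) · Id(640/8) = 4 · 80 = 320
  d = 10: d(10) · Id(640/10) = 4 · 64 = 256
  d = 16: d(16) · Id(640/16) = 5 · 40 = 200
  d = 20: d(20) · Id(640/20) = 6 · 32 = 192
  d = 32: d(32) · Id(640/32) = 6 · 20 = 120
  d = 40: d(40) · Id(640/40) = 8 · 16 = 128
  d = 64: d(64) · Id(640/64) = 7 · 10 = 70
  d = 80: d(80) · Id(640/80) = 10 · 8 = 80
  d = 128: d(128) · Id(640/128) = 8 · 5 = 40
  d = 160: d(160) · Id(640/160) = 12 · 4 = 48
  d = 320: d(320) · Id(640/320) = 14 · 2 = 28
  d = 640: d(640) · Id(640/640) = 16 · 1 = 16
Summing: (d * Id)(640) = 640 + 640 + 480 + 256 + 320 + 256 + 200 + 192 + 120 + 128 + 70 + 80 + 40 + 48 + 28 + 16 = 3514.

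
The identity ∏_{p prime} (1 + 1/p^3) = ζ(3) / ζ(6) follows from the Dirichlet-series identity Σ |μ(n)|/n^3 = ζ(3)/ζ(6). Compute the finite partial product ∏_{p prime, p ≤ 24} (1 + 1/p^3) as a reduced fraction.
∏ = 16117288424681472/13642976755448975

The primes p ≤ 24 are [2, 3, 5, 7, 11, 13, 17, 19, 23]. For each, (1 + 1/p^3) = (p^3 + 1)/p^3. Multiplying these fractions over p ∈ [2, 3, 5, 7, 11, 13, 17, 19, 23] gives 16117288424681472/13642976755448975. (In the limit P → ∞ this tends to ζ(3)/ζ(6).)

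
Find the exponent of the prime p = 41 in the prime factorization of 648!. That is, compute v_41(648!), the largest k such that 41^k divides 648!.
v_41(648!) = 15

Legendre's formula: v_p(n!) = Σ_{k ≥ 1} ⌊n / p^k⌋. For p = 41, n = 648, the terms are:
  ⌊648/41^1⌋ = ⌊648/41⌋ = 15
(the next term ⌊648/41^2⌋ = 0, terminating the sum). Summing: v_41(648!) = 15 = 15.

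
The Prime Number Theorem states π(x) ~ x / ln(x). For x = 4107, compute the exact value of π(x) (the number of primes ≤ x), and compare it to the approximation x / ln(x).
π(4107) = 565;  x/ln(x) ≈ 493.60;  relative error ≈ 12.64%.

Directly count primes up to 4107: π(4107) = 565. The PNT approximation gives 4107/ln(4107) ≈ 4107/8.32045 ≈ 493.60. Relative error (π(x) − x/ln(x)) / π(x) ≈ 12.64%; the approximation is known to undercount slightly (Li(x) is a better estimate).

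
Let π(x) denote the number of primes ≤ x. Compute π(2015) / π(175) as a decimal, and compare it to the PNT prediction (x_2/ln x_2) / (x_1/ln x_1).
π(2015)/π(175) = 305/40 ≈ 7.6250;  PNT prediction ≈ 7.8162.

π(175) = 40 and π(2015) = 305, so π(2015)/π(175) ≈ 7.6250. The PNT-predicted ratio is (2015/ln(2015)) / (175/ln(175)) ≈ 7.8162. The two agree to within a few percent, as expected.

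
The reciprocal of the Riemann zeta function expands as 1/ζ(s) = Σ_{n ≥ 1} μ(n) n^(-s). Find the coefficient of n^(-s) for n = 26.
μ(26) = 1

Factor n = 26 = 2 · 13. μ(n) = 0 if any exponent ≥ 2 (not squarefree); otherwise μ(n) = (−1)^{ω(n)} where ω(n) is the number of distinct prime factors. Applying: μ(26) = 1.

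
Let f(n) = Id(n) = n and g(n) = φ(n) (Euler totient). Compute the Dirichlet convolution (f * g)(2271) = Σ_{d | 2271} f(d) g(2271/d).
(Id * φ)(2271) = 7565

Divisors of 2271: [1, 3, 757, 2271]. For each d | 2271:
  d = 1: Id(1) · φ(2271/1) = 1 · 1512 = 1512
  d = 3: Id(3) · φ(2271/3) = 3 · 756 = 2268
  d = 757: Id(757) · φ(2271/757) = 757 · 2 = 1514
  d = 2271: Id(2271) · φ(2271/2271) = 2271 · 1 = 2271
Summing: (Id * φ)(2271) = 1512 + 2268 + 1514 + 2271 = 7565.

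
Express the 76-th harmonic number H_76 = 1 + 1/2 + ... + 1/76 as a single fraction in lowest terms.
H_76 = 672559662384108370412072783887333/136851726813476721146087646859200

Direct summation: H_76 = 1 + 1/2 + ... + 1/76. The least common denominator is lcm(1, ..., 76) = 410555180440430163438262940577600; over this denominator the numerator is 410555180440430163438262940577600 + 205277590220215081719131470288800 + 136851726813476721146087646859200 + 102638795110107540859565735144400 + 82111036088086032687652588115520 + 68425863406738360573043823429600 + 58650740062918594776894705796800 + 51319397555053770429782867572200 + 45617242271158907048695882286400 + 41055518044043016343826294057760 + 37323198221857287585296630961600 + 34212931703369180286521911714800 + 31581167726186935649097149275200 + 29325370031459297388447352898400 + 27370345362695344229217529371840 + 25659698777526885214891433786100 + 24150304731790009614015467092800 + 22808621135579453524347941143200 + 21608167391601587549382260030400 + 20527759022021508171913147028880 + 19550246687639531592298235265600 + 18661599110928643792648315480800 + 17850225236540441888620127851200 + 17106465851684590143260955857400 + 16422207217617206537530517623104 + 15790583863093467824548574637600 + 15205747423719635682898627428800 + 14662685015729648694223676449200 + 14157075187601040118560791054400 + 13685172681347672114608764685920 + 13243715498078392368976223889600 + 12829849388763442607445716893050 + 12441066073952429195098876987200 + 12075152365895004807007733546400 + 11730148012583718955378941159360 + 11404310567789726762173970571600 + 11096085957849463876709809204800 + 10804083695800793774691130015200 + 10527055908728978549699049758400 + 10263879511010754085956573514440 + 10013540986351955205811291233600 + 9775123343819765796149117632800 + 9547794893963492172982859083200 + 9330799555464321896324157740400 + 9123448454231781409739176457280 + 8925112618270220944310063925600 + 8735216605115535392303466820800 + 8553232925842295071630477928700 + 8378677151845513539556386542400 + 8211103608808603268765258811552 + 8050101577263336538005155697600 + 7895291931546733912274287318800 + 7746324159253399310155904539200 + 7602873711859817841449313714400 + 7464639644371457517059326192320 + 7331342507864824347111838224600 + 7202722463867195849794086676800 + 7078537593800520059280395527200 + 6958562380346273956580727806400 + 6842586340673836057304382342960 + 6730412794105412515381359681600 + 6621857749039196184488111944800 + 6516748895879843864099411755200 + 6414924694381721303722858446525 + 6316233545237387129819429855040 + 6220533036976214597549438493600 + 6127689260304927812511387172800 + 6037576182947502403503866773200 + 5950075078846813962873375950400 + 5865074006291859477689470579680 + 5782467330146903710398069585600 + 5702155283894863381086985285800 + 5624043567677125526551547131200 + 5548042978924731938354904602400 + 5474069072539068845843505874368 + 5402041847900396887345565007600 = 2017678987152325111236218351661999, so H_76 = 2017678987152325111236218351661999/410555180440430163438262940577600; reducing by gcd(2017678987152325111236218351661999, 410555180440430163438262940577600) = 3 gives 672559662384108370412072783887333/136851726813476721146087646859200 ≈ 4.91451. (The PNT-adjacent estimate ln(76) + γ ≈ 4.90795 matches within O(1/n).)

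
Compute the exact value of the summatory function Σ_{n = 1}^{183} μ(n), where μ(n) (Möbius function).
Σ_{n ≤ 183} μ(n) = -4

Compute μ(n) for each 1 ≤ n ≤ 183: μ(1) = 1, μ(2) = -1, μ(3) = -1, μ(4) = 0, μ(5) = -1, μ(6) = 1, μ(7) = -1, μ(8) = 0, μ(9) = 0, μ(10) = 1, μ(11) = -1, μ(12) = 0, μ(13) = -1, μ(14) = 1, μ(15) = 1, μ(16) = 0, μ(17) = -1, μ(18) = 0, μ(19) = -1, μ(20) = 0, μ(21) = 1, μ(22) = 1, μ(23) = -1, μ(24) = 0, μ(25) = 0, μ(26) = 1, μ(27) = 0, μ(28) = 0, μ(29) = -1, μ(30) = -1, μ(31) = -1, μ(32) = 0, μ(33) = 1, μ(34) = 1, μ(35) = 1, μ(36) = 0, μ(37) = -1, μ(38) = 1, μ(39) = 1, μ(40) = 0, μ(41) = -1, μ(42) = -1, μ(43) = -1, μ(44) = 0, μ(45) = 0, μ(46) = 1, μ(47) = -1, μ(48) = 0, μ(49) = 0, μ(50) = 0, μ(51) = 1, μ(52) = 0, μ(53) = -1, μ(54) = 0, μ(55) = 1, μ(56) = 0, μ(57) = 1, μ(58) = 1, μ(59) = -1, μ(60) = 0, μ(61) = -1, μ(62) = 1, μ(63) = 0, μ(64) = 0, μ(65) = 1, μ(66) = -1, μ(67) = -1, μ(68) = 0, μ(69) = 1, μ(70) = -1, μ(71) = -1, μ(72) = 0, μ(73) = -1, μ(74) = 1, μ(75) = 0, μ(76) = 0, μ(77) = 1, μ(78) = -1, μ(79) = -1, μ(80) = 0, μ(81) = 0, μ(82) = 1, μ(83) = -1, μ(84) = 0, μ(85) = 1, μ(86) = 1, μ(87) = 1, μ(88) = 0, μ(89) = -1, μ(90) = 0, μ(91) = 1, μ(92) = 0, μ(93) = 1, μ(94) = 1, μ(95) = 1, μ(96) = 0, μ(97) = -1, μ(98) = 0, μ(99) = 0, μ(100) = 0, μ(101) = -1, μ(102) = -1, μ(103) = -1, μ(104) = 0, μ(105) = -1, μ(106) = 1, μ(107) = -1, μ(108) = 0, μ(109) = -1, μ(110) = -1, μ(111) = 1, μ(112) = 0, μ(113) = -1, μ(114) = -1, μ(115) = 1, μ(116) = 0, μ(117) = 0, μ(118) = 1, μ(119) = 1, μ(120) = 0, μ(121) = 0, μ(122) = 1, μ(123) = 1, μ(124) = 0, μ(125) = 0, μ(126) = 0, μ(127) = -1, μ(128) = 0, μ(129) = 1, μ(130) = -1, μ(131) = -1, μ(132) = 0, μ(133) = 1, μ(134) = 1, μ(135) = 0, μ(136) = 0, μ(137) = -1, μ(138) = -1, μ(139) = -1, μ(140) = 0, μ(141) = 1, μ(142) = 1, μ(143) = 1, μ(144) = 0, μ(145) = 1, μ(146) = 1, μ(147) = 0, μ(148) = 0, μ(149) = -1, μ(150) = 0, μ(151) = -1, μ(152) = 0, μ(153) = 0, μ(154) = -1, μ(155) = 1, μ(156) = 0, μ(157) = -1, μ(158) = 1, μ(159) = 1, μ(160) = 0, μ(161) = 1, μ(162) = 0, μ(163) = -1, μ(164) = 0, μ(165) = -1, μ(166) = 1, μ(167) = -1, μ(168) = 0, μ(169) = 0, μ(170) = -1, μ(171) = 0, μ(172) = 0, μ(173) = -1, μ(174) = -1, μ(175) = 0, μ(176) = 0, μ(177) = 1, μ(178) = 1, μ(179) = -1, μ(180) = 0, μ(181) = -1, μ(182) = -1, μ(183) = 1. Summing all 183 values: -4. (Mertens function M(x) = Σ_{n ≤ x} μ(n); on average M(x) should be small (PNT ⟺ M(x) = o(x)).)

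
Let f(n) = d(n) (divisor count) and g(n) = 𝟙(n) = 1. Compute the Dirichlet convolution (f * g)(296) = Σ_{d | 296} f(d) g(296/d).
(d * 𝟙)(296) = 30

Divisors of 296: [1, 2, 4, 8, 37, 74, 148, 296]. For each d | 296:
  d = 1: d(1) · 𝟙(296/1) = 1 · 1 = 1
  d = 2: d(2) · 𝟙(296/2) = 2 · 1 = 2
  d = 4: d(4) · 𝟙(296/4) = 3 · 1 = 3
  d = 8: d(8) · 𝟙(296/8) = 4 · 1 = 4
  d = 37: d(37) · 𝟙(296/37) = 2 · 1 = 2
  d = 74: d(74) · 𝟙(296/74) = 4 · 1 = 4
  d = 148: d(148) · 𝟙(296/148) = 6 · 1 = 6
  d = 296: d(296) · 𝟙(296/296) = 8 · 1 = 8
Summing: (d * 𝟙)(296) = 1 + 2 + 3 + 4 + 2 + 4 + 6 + 8 = 30.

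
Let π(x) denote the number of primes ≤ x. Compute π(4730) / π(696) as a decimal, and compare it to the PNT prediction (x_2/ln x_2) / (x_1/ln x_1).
π(4730)/π(696) = 638/125 ≈ 5.1040;  PNT prediction ≈ 5.2569.

π(696) = 125 and π(4730) = 638, so π(4730)/π(696) ≈ 5.1040. The PNT-predicted ratio is (4730/ln(4730)) / (696/ln(696)) ≈ 5.2569. The two agree to within a few percent, as expected.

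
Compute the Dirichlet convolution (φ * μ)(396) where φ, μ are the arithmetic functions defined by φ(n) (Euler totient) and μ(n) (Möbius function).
(φ * μ)(396) = 36

Divisors of 396: [1, 2, 3, 4, 6, 9, 11, 12, 18, 22, 33, 36, 44, 66, 99, 132, 198, 396]. For each d | 396:
  d = 1: φ(1) · μ(396/1) = 1 · 0 = 0
  d = 2: φ(2) · μ(396/2) = 1 · 0 = 0
  d = 3: φ(3) · μ(396/3) = 2 · 0 = 0
  d = 4: φ(4) · μ(396/4) = 2 · 0 = 0
  d = 6: φ(6) · μ(396/6) = 2 · -1 = -2
  d = 9: φ(9) · μ(396/9) = 6 · 0 = 0
  d = 11: φ(11) · μ(396/11) = 10 · 0 = 0
  d = 12: φ(12) · μ(396/12) = 4 · 1 = 4
  d = 18: φ(18) · μ(396/18) = 6 · 1 = 6
  d = 22: φ(22) · μ(396/22) = 10 · 0 = 0
  d = 33: φ(33) · μ(396/33) = 20 · 0 = 0
  d = 36: φ(36) · μ(396/36) = 12 · -1 = -12
  d = 44: φ(44) · μ(396/44) = 20 · 0 = 0
  d = 66: φ(66) · μ(396/66) = 20 · 1 = 20
  d = 99: φ(99) · μ(396/99) = 60 · 0 = 0
  d = 132: φ(132) · μ(396/132) = 40 · -1 = -40
  d = 198: φ(198) · μ(396/198) = 60 · -1 = -60
  d = 396: φ(396) · μ(396/396) = 120 · 1 = 120
Summing: (φ * μ)(396) = 0 + 0 + 0 + 0 + -2 + 0 + 0 + 4 + 6 + 0 + 0 + -12 + 0 + 20 + 0 + -40 + -60 + 120 = 36.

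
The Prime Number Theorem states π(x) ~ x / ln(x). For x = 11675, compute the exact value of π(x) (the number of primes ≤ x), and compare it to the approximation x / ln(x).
π(11675) = 1400;  x/ln(x) ≈ 1246.64;  relative error ≈ 10.95%.

Directly count primes up to 11675: π(11675) = 1400. The PNT approximation gives 11675/ln(11675) ≈ 11675/9.36521 ≈ 1246.64. Relative error (π(x) − x/ln(x)) / π(x) ≈ 10.95%; the approximation is known to undercount slightly (Li(x) is a better estimate).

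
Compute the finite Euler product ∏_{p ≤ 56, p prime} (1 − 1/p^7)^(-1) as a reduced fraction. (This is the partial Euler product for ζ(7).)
∏ = 72859781352345946164271325208512748367496302513429047898775811498046799405380225394802980517015901501332936608125/72256491859259542003929080814473893559535113224475133477501839873036689289530416476883582246279412849505472872448

The primes p ≤ 56 are [2, 3, 5, 7, 11, 13, 17, 19, 23, 29, 31, 37, 41, 43, 47, 53]. For each prime, (1 − 1/p^7)^(-1) = p^7 / (p^7 − 1). The product is (1 − 1/2^7)^(-1), (1 − 1/3^7)^(-1), (1 − 1/5^7)^(-1), (1 − 1/7^7)^(-1), (1 − 1/11^7)^(-1), (1 − 1/13^7)^(-1), (1 − 1/17^7)^(-1), (1 − 1/19^7)^(-1), (1 − 1/23^7)^(-1), (1 − 1/29^7)^(-1), (1 − 1/31^7)^(-1), (1 − 1/37^7)^(-1), (1 − 1/41^7)^(-1), (1 − 1/43^7)^(-1), (1 − 1/47^7)^(-1), (1 − 1/53^7)^(-1) = ∏ p^7 / (p^7 − 1) = 72859781352345946164271325208512748367496302513429047898775811498046799405380225394802980517015901501332936608125/72256491859259542003929080814473893559535113224475133477501839873036689289530416476883582246279412849505472872448.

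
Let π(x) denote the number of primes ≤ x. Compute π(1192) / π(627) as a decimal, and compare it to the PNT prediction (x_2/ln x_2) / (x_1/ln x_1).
π(1192)/π(627) = 195/114 ≈ 1.7105;  PNT prediction ≈ 1.7287.

π(627) = 114 and π(1192) = 195, so π(1192)/π(627) ≈ 1.7105. The PNT-predicted ratio is (1192/ln(1192)) / (627/ln(627)) ≈ 1.7287. The two agree to within a few percent, as expected.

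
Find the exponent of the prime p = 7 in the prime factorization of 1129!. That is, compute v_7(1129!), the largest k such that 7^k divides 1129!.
v_7(1129!) = 187

Legendre's formula: v_p(n!) = Σ_{k ≥ 1} ⌊n / p^k⌋. For p = 7, n = 1129, the terms are:
  ⌊1129/7^1⌋ = ⌊1129/7⌋ = 161
  ⌊1129/7^2⌋ = ⌊1129/49⌋ = 23
  ⌊1129/7^3⌋ = ⌊1129/343⌋ = 3
(the next term ⌊1129/7^4⌋ = 0, terminating the sum). Summing: v_7(1129!) = 161 + 23 + 3 = 187.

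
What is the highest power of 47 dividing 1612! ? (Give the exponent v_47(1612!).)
v_47(1612!) = 34

Legendre's formula: v_p(n!) = Σ_{k ≥ 1} ⌊n / p^k⌋. For p = 47, n = 1612, the terms are:
  ⌊1612/47^1⌋ = ⌊1612/47⌋ = 34
(the next term ⌊1612/47^2⌋ = 0, terminating the sum). Summing: v_47(1612!) = 34 = 34.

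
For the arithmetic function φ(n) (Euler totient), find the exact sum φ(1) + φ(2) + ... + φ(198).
Σ_{n ≤ 198} φ(n) = 11954

Compute φ(n) for each 1 ≤ n ≤ 198: φ(1) = 1, φ(2) = 1, φ(3) = 2, φ(4) = 2, φ(5) = 4, φ(6) = 2, φ(7) = 6, φ(8) = 4, φ(9) = 6, φ(10) = 4, φ(11) = 10, φ(12) = 4, φ(13) = 12, φ(14) = 6, φ(15) = 8, φ(16) = 8, φ(17) = 16, φ(18) = 6, φ(19) = 18, φ(20) = 8, φ(21) = 12, φ(22) = 10, φ(23) = 22, φ(24) = 8, φ(25) = 20, φ(26) = 12, φ(27) = 18, φ(28) = 12, φ(29) = 28, φ(30) = 8, φ(31) = 30, φ(32) = 16, φ(33) = 20, φ(34) = 16, φ(35) = 24, φ(36) = 12, φ(37) = 36, φ(38) = 18, φ(39) = 24, φ(40) = 16, φ(41) = 40, φ(42) = 12, φ(43) = 42, φ(44) = 20, φ(45) = 24, φ(46) = 22, φ(47) = 46, φ(48) = 16, φ(49) = 42, φ(50) = 20, φ(51) = 32, φ(52) = 24, φ(53) = 52, φ(54) = 18, φ(55) = 40, φ(56) = 24, φ(57) = 36, φ(58) = 28, φ(59) = 58, φ(60) = 16, φ(61) = 60, φ(62) = 30, φ(63) = 36, φ(64) = 32, φ(65) = 48, φ(66) = 20, φ(67) = 66, φ(68) = 32, φ(69) = 44, φ(70) = 24, φ(71) = 70, φ(72) = 24, φ(73) = 72, φ(74) = 36, φ(75) = 40, φ(76) = 36, φ(77) = 60, φ(78) = 24, φ(79) = 78, φ(80) = 32, φ(81) = 54, φ(82) = 40, φ(83) = 82, φ(84) = 24, φ(85) = 64, φ(86) = 42, φ(87) = 56, φ(88) = 40, φ(89) = 88, φ(90) = 24, φ(91) = 72, φ(92) = 44, φ(93) = 60, φ(94) = 46, φ(95) = 72, φ(96) = 32, φ(97) = 96, φ(98) = 42, φ(99) = 60, φ(100) = 40, φ(101) = 100, φ(102) = 32, φ(103) = 102, φ(104) = 48, φ(105) = 48, φ(106) = 52, φ(107) = 106, φ(108) = 36, φ(109) = 108, φ(110) = 40, φ(111) = 72, φ(112) = 48, φ(113) = 112, φ(114) = 36, φ(115) = 88, φ(116) = 56, φ(117) = 72, φ(118) = 58, φ(119) = 96, φ(120) = 32, φ(121) = 110, φ(122) = 60, φ(123) = 80, φ(124) = 60, φ(125) = 100, φ(126) = 36, φ(127) = 126, φ(128) = 64, φ(129) = 84, φ(130) = 48, φ(131) = 130, φ(132) = 40, φ(133) = 108, φ(134) = 66, φ(135) = 72, φ(136) = 64, φ(137) = 136, φ(138) = 44, φ(139) = 138, φ(140) = 48, φ(141) = 92, φ(142) = 70, φ(143) = 120, φ(144) = 48, φ(145) = 112, φ(146) = 72, φ(147) = 84, φ(148) = 72, φ(149) = 148, φ(150) = 40, φ(151) = 150, φ(152) = 72, φ(153) = 96, φ(154) = 60, φ(155) = 120, φ(156) = 48, φ(157) = 156, φ(158) = 78, φ(159) = 104, φ(160) = 64, φ(161) = 132, φ(162) = 54, φ(163) = 162, φ(164) = 80, φ(165) = 80, φ(166) = 82, φ(167) = 166, φ(168) = 48, φ(169) = 156, φ(170) = 64, φ(171) = 108, φ(172) = 84, φ(173) = 172, φ(174) = 56, φ(175) = 120, φ(176) = 80, φ(177) = 116, φ(178) = 88, φ(179) = 178, φ(180) = 48, φ(181) = 180, φ(182) = 72, φ(183) = 120, φ(184) = 88, φ(185) = 144, φ(186) = 60, φ(187) = 160, φ(188) = 92, φ(189) = 108, φ(190) = 72, φ(191) = 190, φ(192) = 64, φ(193) = 192, φ(194) = 96, φ(195) = 96, φ(196) = 84, φ(197) = 196, φ(198) = 60. Summing all 198 values: 11954. (Average order: Σ_{n ≤ x} φ(n) ~ (3/π²) x². For x = 198, (3/π²)·198² ≈ 11916.59.)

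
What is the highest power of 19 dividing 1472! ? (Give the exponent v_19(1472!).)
v_19(1472!) = 81

Legendre's formula: v_p(n!) = Σ_{k ≥ 1} ⌊n / p^k⌋. For p = 19, n = 1472, the terms are:
  ⌊1472/19^1⌋ = ⌊1472/19⌋ = 77
  ⌊1472/19^2⌋ = ⌊1472/361⌋ = 4
(the next term ⌊1472/19^3⌋ = 0, terminating the sum). Summing: v_19(1472!) = 77 + 4 = 81.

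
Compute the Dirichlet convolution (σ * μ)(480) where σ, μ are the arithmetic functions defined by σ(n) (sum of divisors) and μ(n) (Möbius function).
(σ * μ)(480) = 480

Divisors of 480: [1, 2, 3, 4, 5, 6, 8, 10, 12, 15, 16, 20, 24, 30, 32, 40, 48, 60, 80, 96, 120, 160, 240, 480]. For each d | 480:
  d = 1: σ(1) · μ(480/1) = 1 · 0 = 0
  d = 2: σ(2) · μ(480/2) = 3 · 0 = 0
  d = 3: σ(3) · μ(480/3) = 4 · 0 = 0
  d = 4: σ(4) · μ(480/4) = 7 · 0 = 0
  d = 5: σ(5) · μ(480/5) = 6 · 0 = 0
  d = 6: σ(6) · μ(480/6) = 12 · 0 = 0
  d = 8: σ(8) · μ(480/8) = 15 · 0 = 0
  d = 10: σ(10) · μ(480/10) = 18 · 0 = 0
  d = 12: σ(12) · μ(480/12) = 28 · 0 = 0
  d = 15: σ(15) · μ(480/15) = 24 · 0 = 0
  d = 16: σ(16) · μ(480/16) = 31 · -1 = -31
  d = 20: σ(20) · μ(480/20) = 42 · 0 = 0
  d = 24: σ(24) · μ(480/24) = 60 · 0 = 0
  d = 30: σ(30) · μ(480/30) = 72 · 0 = 0
  d = 32: σ(32) · μ(480/32) = 63 · 1 = 63
  d = 40: σ(40) · μ(480/40) = 90 · 0 = 0
  d = 48: σ(48) · μ(480/48) = 124 · 1 = 124
  d = 60: σ(60) · μ(480/60) = 168 · 0 = 0
  d = 80: σ(80) · μ(480/80) = 186 · 1 = 186
  d = 96: σ(96) · μ(480/96) = 252 · -1 = -252
  d = 120: σ(120) · μ(480/120) = 360 · 0 = 0
  d = 160: σ(160) · μ(480/160) = 378 · -1 = -378
  d = 240: σ(240) · μ(480/240) = 744 · -1 = -744
  d = 480: σ(480) · μ(480/480) = 1512 · 1 = 1512
Summing: (σ * μ)(480) = 0 + 0 + 0 + 0 + 0 + 0 + 0 + 0 + 0 + 0 + -31 + 0 + 0 + 0 + 63 + 0 + 124 + 0 + 186 + -252 + 0 + -378 + -744 + 1512 = 480.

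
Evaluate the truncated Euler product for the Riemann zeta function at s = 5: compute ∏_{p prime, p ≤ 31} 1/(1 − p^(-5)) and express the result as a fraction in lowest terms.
∏ = 1910589921595024369341325427716514697147265/1842548811291065574051999987500114856101888

The primes p ≤ 31 are [2, 3, 5, 7, 11, 13, 17, 19, 23, 29, 31]. For each prime, (1 − 1/p^5)^(-1) = p^5 / (p^5 − 1). The product is (1 − 1/2^5)^(-1), (1 − 1/3^5)^(-1), (1 − 1/5^5)^(-1), (1 − 1/7^5)^(-1), (1 − 1/11^5)^(-1), (1 − 1/13^5)^(-1), (1 − 1/17^5)^(-1), (1 − 1/19^5)^(-1), (1 − 1/23^5)^(-1), (1 − 1/29^5)^(-1), (1 − 1/31^5)^(-1) = ∏ p^5 / (p^5 − 1) = 1910589921595024369341325427716514697147265/1842548811291065574051999987500114856101888.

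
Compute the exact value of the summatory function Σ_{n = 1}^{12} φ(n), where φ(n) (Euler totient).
Σ_{n ≤ 12} φ(n) = 46

Compute φ(n) for each 1 ≤ n ≤ 12: φ(1) = 1, φ(2) = 1, φ(3) = 2, φ(4) = 2, φ(5) = 4, φ(6) = 2, φ(7) = 6, φ(8) = 4, φ(9) = 6, φ(10) = 4, φ(11) = 10, φ(12) = 4. Summing all 12 values: 46. (Average order: Σ_{n ≤ x} φ(n) ~ (3/π²) x². For x = 12, (3/π²)·12² ≈ 43.77.)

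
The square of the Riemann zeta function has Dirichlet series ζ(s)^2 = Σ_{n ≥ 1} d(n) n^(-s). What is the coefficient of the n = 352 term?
d(352) = 12

ζ(s)^2 = (Σ 1/m^s)(Σ 1/k^s). The coefficient of 1/n^s in the product is the number of ordered pairs (m, k) with mk = n, which equals d(n). For n = 352, divisors are [1, 2, 4, 8, 11, 16, 22, 32, 44, 88, 176, 352], so d(352) = 12.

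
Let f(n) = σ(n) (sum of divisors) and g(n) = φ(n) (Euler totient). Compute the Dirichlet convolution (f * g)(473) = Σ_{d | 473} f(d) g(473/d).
(σ * φ)(473) = 1892

Divisors of 473: [1, 11, 43, 473]. For each d | 473:
  d = 1: σ(1) · φ(473/1) = 1 · 420 = 420
  d = 11: σ(11) · φ(473/11) = 12 · 42 = 504
  d = 43: σ(43) · φ(473/43) = 44 · 10 = 440
  d = 473: σ(473) · φ(473/473) = 528 · 1 = 528
Summing: (σ * φ)(473) = 420 + 504 + 440 + 528 = 1892.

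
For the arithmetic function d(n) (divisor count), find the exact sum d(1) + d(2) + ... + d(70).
Σ_{n ≤ 70} d(n) = 312

Compute d(n) for each 1 ≤ n ≤ 70: d(1) = 1, d(2) = 2, d(3) = 2, d(4) = 3, d(5) = 2, d(6) = 4, d(7) = 2, d(8) = 4, d(9) = 3, d(10) = 4, d(11) = 2, d(12) = 6, d(13) = 2, d(14) = 4, d(15) = 4, d(16) = 5, d(17) = 2, d(18) = 6, d(19) = 2, d(20) = 6, d(21) = 4, d(22) = 4, d(23) = 2, d(24) = 8, d(25) = 3, d(26) = 4, d(27) = 4, d(28) = 6, d(29) = 2, d(30) = 8, d(31) = 2, d(32) = 6, d(33) = 4, d(34) = 4, d(35) = 4, d(36) = 9, d(37) = 2, d(38) = 4, d(39) = 4, d(40) = 8, d(41) = 2, d(42) = 8, d(43) = 2, d(44) = 6, d(45) = 6, d(46) = 4, d(47) = 2, d(48) = 10, d(49) = 3, d(50) = 6, d(51) = 4, d(52) = 6, d(53) = 2, d(54) = 8, d(55) = 4, d(56) = 8, d(57) = 4, d(58) = 4, d(59) = 2, d(60) = 12, d(61) = 2, d(62) = 4, d(63) = 6, d(64) = 7, d(65) = 4, d(66) = 8, d(67) = 2, d(68) = 6, d(69) = 4, d(70) = 8. Summing all 70 values: 312. (Dirichlet's divisor formula: Σ_{n ≤ x} d(n) = x ln(x) + (2γ − 1) x + O(√x). For x = 70, the asymptotic estimate is ≈ 308.20.)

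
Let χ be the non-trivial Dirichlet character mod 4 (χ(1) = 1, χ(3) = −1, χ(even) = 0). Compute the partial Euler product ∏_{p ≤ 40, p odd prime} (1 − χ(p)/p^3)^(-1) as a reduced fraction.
∏ = 23039676015771696171729025/23777920687809392849977344

The odd primes p ≤ 40 are [3, 5, 7, 11, 13, 17, 19, 23, 29, 31, 37]. For each, χ(p) = 1 if p ≡ 1 mod 4, χ(p) = −1 if p ≡ 3 mod 4. Taking (1 − χ(p)/p^3)^(-1) = p^3/(p^3 − χ(p)): (1 − (-1)/3^3)^(-1) · (1 − (1)/5^3)^(-1) · (1 − (-1)/7^3)^(-1) · (1 − (-1)/11^3)^(-1) · (1 − (1)/13^3)^(-1) · (1 − (1)/17^3)^(-1) · (1 − (-1)/19^3)^(-1) · (1 − (-1)/23^3)^(-1) · (1 − (1)/29^3)^(-1) · (1 − (-1)/31^3)^(-1) · (1 − (1)/37^3)^(-1) = 23039676015771696171729025/23777920687809392849977344.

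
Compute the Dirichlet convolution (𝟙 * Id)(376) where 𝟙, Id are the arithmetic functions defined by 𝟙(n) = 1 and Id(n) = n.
(𝟙 * Id)(376) = 720

Divisors of 376: [1, 2, 4, 8, 47, 94, 188, 376]. For each d | 376:
  d = 1: 𝟙(1) · Id(376/1) = 1 · 376 = 376
  d = 2: 𝟙(2) · Id(376/2) = 1 · 188 = 188
  d = 4: 𝟙(4) · Id(376/4) = 1 · 94 = 94
  d = 8: 𝟙(8) · Id(376/8) = 1 · 47 = 47
  d = 47: 𝟙(47) · Id(376/47) = 1 · 8 = 8
  d = 94: 𝟙(94) · Id(376/94) = 1 · 4 = 4
  d = 188: 𝟙(188) · Id(376/188) = 1 · 2 = 2
  d = 376: 𝟙(376) · Id(376/376) = 1 · 1 = 1
Summing: (𝟙 * Id)(376) = 376 + 188 + 94 + 47 + 8 + 4 + 2 + 1 = 720.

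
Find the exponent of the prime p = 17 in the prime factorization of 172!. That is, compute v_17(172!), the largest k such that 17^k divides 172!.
v_17(172!) = 10

Legendre's formula: v_p(n!) = Σ_{k ≥ 1} ⌊n / p^k⌋. For p = 17, n = 172, the terms are:
  ⌊172/17^1⌋ = ⌊172/17⌋ = 10
(the next term ⌊172/17^2⌋ = 0, terminating the sum). Summing: v_17(172!) = 10 = 10.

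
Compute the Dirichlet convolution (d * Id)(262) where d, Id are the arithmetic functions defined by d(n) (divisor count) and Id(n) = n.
(d * Id)(262) = 532

Divisors of 262: [1, 2, 131, 262]. For each d | 262:
  d = 1: d(1) · Id(262/1) = 1 · 262 = 262
  d = 2: d(2) · Id(262/2) = 2 · 131 = 262
  d = 131: d(131) · Id(262/131) = 2 · 2 = 4
  d = 262: d(262) · Id(262/262) = 4 · 1 = 4
Summing: (d * Id)(262) = 262 + 262 + 4 + 4 = 532.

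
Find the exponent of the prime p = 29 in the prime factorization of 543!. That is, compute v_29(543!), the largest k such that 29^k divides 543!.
v_29(543!) = 18

Legendre's formula: v_p(n!) = Σ_{k ≥ 1} ⌊n / p^k⌋. For p = 29, n = 543, the terms are:
  ⌊543/29^1⌋ = ⌊543/29⌋ = 18
(the next term ⌊543/29^2⌋ = 0, terminating the sum). Summing: v_29(543!) = 18 = 18.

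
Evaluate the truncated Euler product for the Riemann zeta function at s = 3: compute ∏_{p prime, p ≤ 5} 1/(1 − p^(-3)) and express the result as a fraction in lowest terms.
∏ = 3375/2821

The primes p ≤ 5 are [2, 3, 5]. For each prime, (1 − 1/p^3)^(-1) = p^3 / (p^3 − 1). The product is (1 − 1/2^3)^(-1), (1 − 1/3^3)^(-1), (1 − 1/5^3)^(-1) = ∏ p^3 / (p^3 − 1) = 3375/2821.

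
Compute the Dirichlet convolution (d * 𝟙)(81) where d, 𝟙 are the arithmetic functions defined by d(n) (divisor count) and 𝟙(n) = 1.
(d * 𝟙)(81) = 15

Divisors of 81: [1, 3, 9, 27, 81]. For each d | 81:
  d = 1: d(1) · 𝟙(81/1) = 1 · 1 = 1
  d = 3: d(3) · 𝟙(81/3) = 2 · 1 = 2
  d = 9: d(9) · 𝟙(81/9) = 3 · 1 = 3
  d = 27: d(27) · 𝟙(81/27) = 4 · 1 = 4
  d = 81: d(81) · 𝟙(81/81) = 5 · 1 = 5
Summing: (d * 𝟙)(81) = 1 + 2 + 3 + 4 + 5 = 15.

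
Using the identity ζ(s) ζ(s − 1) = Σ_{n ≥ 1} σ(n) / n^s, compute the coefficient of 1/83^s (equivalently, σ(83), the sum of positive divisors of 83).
σ(83) = 84

In the product (Σ m^0/m^s)(Σ k / k^s) = Σ (Σ_{d | n} d) / n^s, the coefficient of 1/n^s is σ(n) = Σ_{d | n} d. For n = 83, divisors are [1, 83]; summing: σ(83) = 84.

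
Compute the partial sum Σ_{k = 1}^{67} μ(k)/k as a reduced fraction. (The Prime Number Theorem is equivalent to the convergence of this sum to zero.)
Σ μ(k)/k = 1690811146852662245882/1309720258513377842646515

Values of μ(k) for 1 ≤ k ≤ 67: μ(1) = 1, μ(2) = -1, μ(3) = -1, μ(5) = -1, μ(6) = 1, μ(7) = -1, μ(10) = 1, μ(11) = -1, μ(13) = -1, μ(14) = 1, μ(15) = 1, μ(17) = -1, μ(19) = -1, μ(21) = 1, μ(22) = 1, μ(23) = -1, μ(26) = 1, μ(29) = -1, μ(30) = -1, μ(31) = -1, μ(33) = 1, μ(34) = 1, μ(35) = 1, μ(37) = -1, μ(38) = 1, μ(39) = 1, μ(41) = -1, μ(42) = -1, μ(43) = -1, μ(46) = 1, μ(47) = -1, μ(51) = 1, μ(53) = -1, μ(55) = 1, μ(57) = 1, μ(58) = 1, μ(59) = -1, μ(61) = -1, μ(62) = 1, μ(65) = 1, μ(66) = -1, μ(67) = -1, with μ = 0 on non-squarefree integers. Summing μ(k)/k for k where μ(k) ≠ 0 gives 1690811146852662245882/1309720258513377842646515 ≈ 0.0013. (PNT ⟺ this sum → 0 as n → ∞.)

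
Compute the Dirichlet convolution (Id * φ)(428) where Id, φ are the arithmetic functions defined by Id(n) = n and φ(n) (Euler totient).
(Id * φ)(428) = 1704

Divisors of 428: [1, 2, 4, 107, 214, 428]. For each d | 428:
  d = 1: Id(1) · φ(428/1) = 1 · 212 = 212
  d = 2: Id(2) · φ(428/2) = 2 · 106 = 212
  d = 4: Id(4) · φ(428/4) = 4 · 106 = 424
  d = 107: Id(107) · φ(428/107) = 107 · 2 = 214
  d = 214: Id(214) · φ(428/214) = 214 · 1 = 214
  d = 428: Id(428) · φ(428/428) = 428 · 1 = 428
Summing: (Id * φ)(428) = 212 + 212 + 424 + 214 + 214 + 428 = 1704.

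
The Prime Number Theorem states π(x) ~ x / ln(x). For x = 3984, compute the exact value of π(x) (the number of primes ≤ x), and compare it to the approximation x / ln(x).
π(3984) = 549;  x/ln(x) ≈ 480.58;  relative error ≈ 12.46%.

Directly count primes up to 3984: π(3984) = 549. The PNT approximation gives 3984/ln(3984) ≈ 3984/8.29004 ≈ 480.58. Relative error (π(x) − x/ln(x)) / π(x) ≈ 12.46%; the approximation is known to undercount slightly (Li(x) is a better estimate).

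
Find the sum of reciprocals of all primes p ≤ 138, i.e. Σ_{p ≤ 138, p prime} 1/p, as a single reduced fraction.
Σ 1/p = 134916993045244813891851972880537444693266047783313727/72047817630210000485677936198920432067383702541010310

π(138) = 33, so the primes ≤ 138 are [2, 3, 5, 7, 11, 13, 17, 19, 23, 29, 31, 37, 41, 43, 47, 53, 59, 61, 67, 71, 73, 79, 83, 89, 97, 101, 103, 107, 109, 113, 127, 131, 137]. Summing 1/p over these primes: 134916993045244813891851972880537444693266047783313727/72047817630210000485677936198920432067383702541010310 ≈ 1.8726. Mertens estimate ln ln(138) + 0.2615 ≈ 1.8563.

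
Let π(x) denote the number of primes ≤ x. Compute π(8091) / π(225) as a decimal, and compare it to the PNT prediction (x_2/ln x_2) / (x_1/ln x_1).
π(8091)/π(225) = 1017/48 ≈ 21.1875;  PNT prediction ≈ 21.6439.

π(225) = 48 and π(8091) = 1017, so π(8091)/π(225) ≈ 21.1875. The PNT-predicted ratio is (8091/ln(8091)) / (225/ln(225)) ≈ 21.6439. The two agree to within a few percent, as expected.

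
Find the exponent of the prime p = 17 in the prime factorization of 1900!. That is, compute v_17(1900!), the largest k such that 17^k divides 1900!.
v_17(1900!) = 117

Legendre's formula: v_p(n!) = Σ_{k ≥ 1} ⌊n / p^k⌋. For p = 17, n = 1900, the terms are:
  ⌊1900/17^1⌋ = ⌊1900/17⌋ = 111
  ⌊1900/17^2⌋ = ⌊1900/289⌋ = 6
(the next term ⌊1900/17^3⌋ = 0, terminating the sum). Summing: v_17(1900!) = 111 + 6 = 117.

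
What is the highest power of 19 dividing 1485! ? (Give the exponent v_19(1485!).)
v_19(1485!) = 82

Legendre's formula: v_p(n!) = Σ_{k ≥ 1} ⌊n / p^k⌋. For p = 19, n = 1485, the terms are:
  ⌊1485/19^1⌋ = ⌊1485/19⌋ = 78
  ⌊1485/19^2⌋ = ⌊1485/361⌋ = 4
(the next term ⌊1485/19^3⌋ = 0, terminating the sum). Summing: v_19(1485!) = 78 + 4 = 82.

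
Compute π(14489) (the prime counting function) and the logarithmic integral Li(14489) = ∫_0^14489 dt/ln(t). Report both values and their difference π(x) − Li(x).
π(14489) = 1698;  Li(14489) ≈ 1723.39;  π(x) − Li(x) ≈ -25.39.

Direct count of primes ≤ 14489 gives π(14489) = 1698. Numerical evaluation of the logarithmic integral gives Li(14489) ≈ 1723.39. The difference π(x) − Li(x) ≈ -25.39 is typically negative for small/moderate x (Li(x) overestimates), though Littlewood's theorem shows this sign changes infinitely often.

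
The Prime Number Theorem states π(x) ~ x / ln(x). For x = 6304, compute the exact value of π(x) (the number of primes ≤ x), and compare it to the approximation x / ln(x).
π(6304) = 820;  x/ln(x) ≈ 720.54;  relative error ≈ 12.13%.

Directly count primes up to 6304: π(6304) = 820. The PNT approximation gives 6304/ln(6304) ≈ 6304/8.74894 ≈ 720.54. Relative error (π(x) − x/ln(x)) / π(x) ≈ 12.13%; the approximation is known to undercount slightly (Li(x) is a better estimate).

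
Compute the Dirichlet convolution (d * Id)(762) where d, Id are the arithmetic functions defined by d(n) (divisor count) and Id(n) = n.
(d * Id)(762) = 2580

Divisors of 762: [1, 2, 3, 6, 127, 254, 381, 762]. For each d | 762:
  d = 1: d(1) · Id(762/1) = 1 · 762 = 762
  d = 2: d(2) · Id(762/2) = 2 · 381 = 762
  d = 3: d(3) · Id(762/3) = 2 · 254 = 508
  d = 6: d(6) · Id(762/6) = 4 · 127 = 508
  d = 127: d(127) · Id(762/127) = 2 · 6 = 12
  d = 254: d(254) · Id(762/254) = 4 · 3 = 12
  d = 381: d(381) · Id(762/381) = 4 · 2 = 8
  d = 762: d(762) · Id(762/762) = 8 · 1 = 8
Summing: (d * Id)(762) = 762 + 762 + 508 + 508 + 12 + 12 + 8 + 8 = 2580.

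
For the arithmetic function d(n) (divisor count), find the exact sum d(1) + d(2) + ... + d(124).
Σ_{n ≤ 124} d(n) = 619

Compute d(n) for each 1 ≤ n ≤ 124: d(1) = 1, d(2) = 2, d(3) = 2, d(4) = 3, d(5) = 2, d(6) = 4, d(7) = 2, d(8) = 4, d(9) = 3, d(10) = 4, d(11) = 2, d(12) = 6, d(13) = 2, d(14) = 4, d(15) = 4, d(16) = 5, d(17) = 2, d(18) = 6, d(19) = 2, d(20) = 6, d(21) = 4, d(22) = 4, d(23) = 2, d(24) = 8, d(25) = 3, d(26) = 4, d(27) = 4, d(28) = 6, d(29) = 2, d(30) = 8, d(31) = 2, d(32) = 6, d(33) = 4, d(34) = 4, d(35) = 4, d(36) = 9, d(37) = 2, d(38) = 4, d(39) = 4, d(40) = 8, d(41) = 2, d(42) = 8, d(43) = 2, d(44) = 6, d(45) = 6, d(46) = 4, d(47) = 2, d(48) = 10, d(49) = 3, d(50) = 6, d(51) = 4, d(52) = 6, d(53) = 2, d(54) = 8, d(55) = 4, d(56) = 8, d(57) = 4, d(58) = 4, d(59) = 2, d(60) = 12, d(61) = 2, d(62) = 4, d(63) = 6, d(64) = 7, d(65) = 4, d(66) = 8, d(67) = 2, d(68) = 6, d(69) = 4, d(70) = 8, d(71) = 2, d(72) = 12, d(73) = 2, d(74) = 4, d(75) = 6, d(76) = 6, d(77) = 4, d(78) = 8, d(79) = 2, d(80) = 10, d(81) = 5, d(82) = 4, d(83) = 2, d(84) = 12, d(85) = 4, d(86) = 4, d(87) = 4, d(88) = 8, d(89) = 2, d(90) = 12, d(91) = 4, d(92) = 6, d(93) = 4, d(94) = 4, d(95) = 4, d(96) = 12, d(97) = 2, d(98) = 6, d(99) = 6, d(100) = 9, d(101) = 2, d(102) = 8, d(103) = 2, d(104) = 8, d(105) = 8, d(106) = 4, d(107) = 2, d(108) = 12, d(109) = 2, d(110) = 8, d(111) = 4, d(112) = 10, d(113) = 2, d(114) = 8, d(115) = 4, d(116) = 6, d(117) = 6, d(118) = 4, d(119) = 4, d(120) = 16, d(121) = 3, d(122) = 4, d(123) = 4, d(124) = 6. Summing all 124 values: 619. (Dirichlet's divisor formula: Σ_{n ≤ x} d(n) = x ln(x) + (2γ − 1) x + O(√x). For x = 124, the asymptotic estimate is ≈ 616.86.)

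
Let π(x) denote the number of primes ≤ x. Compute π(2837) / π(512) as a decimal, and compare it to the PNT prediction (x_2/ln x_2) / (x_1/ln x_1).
π(2837)/π(512) = 412/97 ≈ 4.2474;  PNT prediction ≈ 4.3477.

π(512) = 97 and π(2837) = 412, so π(2837)/π(512) ≈ 4.2474. The PNT-predicted ratio is (2837/ln(2837)) / (512/ln(512)) ≈ 4.3477. The two agree to within a few percent, as expected.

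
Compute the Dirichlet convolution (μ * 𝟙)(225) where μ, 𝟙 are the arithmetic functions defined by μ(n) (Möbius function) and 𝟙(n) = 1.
(μ * 𝟙)(225) = 0

Divisors of 225: [1, 3, 5, 9, 15, 25, 45, 75, 225]. For each d | 225:
  d = 1: μ(1) · 𝟙(225/1) = 1 · 1 = 1
  d = 3: μ(3) · 𝟙(225/3) = -1 · 1 = -1
  d = 5: μ(5) · 𝟙(225/5) = -1 · 1 = -1
  d = 9: μ(9) · 𝟙(225/9) = 0 · 1 = 0
  d = 15: μ(15) · 𝟙(225/15) = 1 · 1 = 1
  d = 25: μ(25) · 𝟙(225/25) = 0 · 1 = 0
  d = 45: μ(45) · 𝟙(225/45) = 0 · 1 = 0
  d = 75: μ(75) · 𝟙(225/75) = 0 · 1 = 0
  d = 225: μ(225) · 𝟙(225/225) = 0 · 1 = 0
Summing: (μ * 𝟙)(225) = 1 + -1 + -1 + 0 + 1 + 0 + 0 + 0 + 0 = 0.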